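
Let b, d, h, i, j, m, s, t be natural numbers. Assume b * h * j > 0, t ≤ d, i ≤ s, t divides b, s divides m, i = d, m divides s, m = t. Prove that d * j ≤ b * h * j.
Since s divides m and m divides s, s = m. Since m = t, s = t. i = d and i ≤ s, hence d ≤ s. s = t, so d ≤ t. t ≤ d, so t = d. Since t divides b, d divides b. Then d divides b * h. Then d * j divides b * h * j. b * h * j > 0, so d * j ≤ b * h * j.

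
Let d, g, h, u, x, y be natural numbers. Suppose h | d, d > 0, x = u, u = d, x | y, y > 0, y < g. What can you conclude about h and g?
h < g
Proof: h | d and d > 0, therefore h ≤ d. x = u and u = d, thus x = d. Since x | y, d | y. y > 0, so d ≤ y. Since y < g, d < g. Since h ≤ d, h < g.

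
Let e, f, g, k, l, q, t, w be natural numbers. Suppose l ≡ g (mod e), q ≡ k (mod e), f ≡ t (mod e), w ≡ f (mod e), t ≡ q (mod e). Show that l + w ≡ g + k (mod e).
w ≡ f (mod e) and f ≡ t (mod e), therefore w ≡ t (mod e). t ≡ q (mod e), so w ≡ q (mod e). From q ≡ k (mod e), w ≡ k (mod e). Because l ≡ g (mod e), by adding congruences, l + w ≡ g + k (mod e).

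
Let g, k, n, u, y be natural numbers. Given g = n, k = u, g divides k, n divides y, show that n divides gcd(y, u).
Since g = n and g divides k, n divides k. k = u, so n divides u. n divides y, so n divides gcd(y, u).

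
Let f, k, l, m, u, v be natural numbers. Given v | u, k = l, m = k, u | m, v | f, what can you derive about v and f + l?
v | f + l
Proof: m = k and k = l, so m = l. v | u and u | m, therefore v | m. m = l, so v | l. v | f, so v | f + l.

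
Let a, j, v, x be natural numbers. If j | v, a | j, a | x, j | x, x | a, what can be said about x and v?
x | v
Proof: a | x and x | a, hence a = x. From a | j, x | j. Since j | x, j = x. Since j | v, x | v.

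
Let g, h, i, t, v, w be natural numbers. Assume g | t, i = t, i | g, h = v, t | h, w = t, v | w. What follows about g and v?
g = v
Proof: Since i = t and i | g, t | g. g | t, so g = t. h = v and t | h, so t | v. w = t and v | w, thus v | t. t | v, so t = v. Since g = t, g = v.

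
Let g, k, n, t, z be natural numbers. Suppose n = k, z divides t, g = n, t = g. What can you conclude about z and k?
z divides k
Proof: Since t = g and g = n, t = n. n = k, so t = k. Since z divides t, z divides k.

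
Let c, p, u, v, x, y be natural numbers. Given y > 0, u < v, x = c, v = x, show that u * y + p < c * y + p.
From v = x and x = c, v = c. Since u < v, u < c. Since y > 0, by multiplying by a positive, u * y < c * y. Then u * y + p < c * y + p.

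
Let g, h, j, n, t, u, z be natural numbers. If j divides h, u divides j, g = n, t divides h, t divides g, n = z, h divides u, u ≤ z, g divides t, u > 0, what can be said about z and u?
z = u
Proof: Because g = n and n = z, g = z. Because t divides g and g divides t, t = g. Since u divides j and j divides h, u divides h. h divides u, so h = u. Since t divides h, t divides u. t = g, so g divides u. Since u > 0, g ≤ u. Since g = z, z ≤ u. From u ≤ z, z = u.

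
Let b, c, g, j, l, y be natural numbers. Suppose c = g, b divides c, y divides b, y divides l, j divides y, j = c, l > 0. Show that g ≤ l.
y divides b and b divides c, hence y divides c. j = c and j divides y, therefore c divides y. Since y divides c, y = c. c = g, so y = g. y divides l and l > 0, thus y ≤ l. y = g, so g ≤ l.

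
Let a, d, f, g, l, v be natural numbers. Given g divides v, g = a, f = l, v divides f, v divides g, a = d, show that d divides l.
v divides g and g divides v, hence v = g. g = a, so v = a. a = d, so v = d. f = l and v divides f, hence v divides l. Because v = d, d divides l.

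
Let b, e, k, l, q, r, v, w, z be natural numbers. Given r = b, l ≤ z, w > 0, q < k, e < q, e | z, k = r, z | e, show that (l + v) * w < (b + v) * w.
From e | z and z | e, e = z. k = r and r = b, thus k = b. Since q < k, q < b. Since e < q, e < b. Since e = z, z < b. Since l ≤ z, l < b. Then l + v < b + v. Since w > 0, (l + v) * w < (b + v) * w.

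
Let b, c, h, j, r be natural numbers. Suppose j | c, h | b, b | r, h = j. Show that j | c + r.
From h | b and b | r, h | r. Since h = j, j | r. Because j | c, j | c + r.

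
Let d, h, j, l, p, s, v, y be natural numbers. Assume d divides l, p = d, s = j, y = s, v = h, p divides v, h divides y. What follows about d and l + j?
d divides l + j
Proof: Since v = h and p divides v, p divides h. h divides y, so p divides y. Since y = s, p divides s. s = j, so p divides j. p = d, so d divides j. Since d divides l, d divides l + j.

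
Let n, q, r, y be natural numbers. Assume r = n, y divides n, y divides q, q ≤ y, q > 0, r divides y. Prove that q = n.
From y divides q and q > 0, y ≤ q. Since q ≤ y, q = y. Because r = n and r divides y, n divides y. Since y divides n, y = n. q = y, so q = n.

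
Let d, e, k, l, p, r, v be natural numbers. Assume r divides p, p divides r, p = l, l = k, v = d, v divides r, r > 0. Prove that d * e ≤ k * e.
r divides p and p divides r, so r = p. p = l, so r = l. l = k, so r = k. v divides r and r > 0, thus v ≤ r. v = d, so d ≤ r. Since r = k, d ≤ k. By multiplying by a non-negative, d * e ≤ k * e.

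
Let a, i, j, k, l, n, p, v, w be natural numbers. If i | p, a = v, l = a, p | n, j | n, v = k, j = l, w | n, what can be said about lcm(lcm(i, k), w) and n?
lcm(lcm(i, k), w) | n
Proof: i | p and p | n, therefore i | n. l = a and a = v, hence l = v. From v = k, l = k. j = l and j | n, so l | n. Since l = k, k | n. Since i | n, lcm(i, k) | n. Since w | n, lcm(lcm(i, k), w) | n.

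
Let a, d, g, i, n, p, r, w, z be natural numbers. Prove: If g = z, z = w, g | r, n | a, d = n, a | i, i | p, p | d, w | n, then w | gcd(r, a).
Since g = z and z = w, g = w. Since g | r, w | r. a | i and i | p, thus a | p. p | d, so a | d. d = n, so a | n. Because n | a, n = a. Since w | n, w | a. w | r, so w | gcd(r, a).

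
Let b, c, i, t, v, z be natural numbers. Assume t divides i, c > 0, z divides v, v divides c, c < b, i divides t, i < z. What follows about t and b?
t < b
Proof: Since i divides t and t divides i, i = t. z divides v and v divides c, hence z divides c. c > 0, so z ≤ c. Since c < b, z < b. Since i < z, i < b. Since i = t, t < b.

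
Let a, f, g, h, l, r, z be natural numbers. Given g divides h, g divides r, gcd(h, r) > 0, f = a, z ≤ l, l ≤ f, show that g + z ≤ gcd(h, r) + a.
Since g divides h and g divides r, g divides gcd(h, r). gcd(h, r) > 0, so g ≤ gcd(h, r). Because z ≤ l and l ≤ f, z ≤ f. f = a, so z ≤ a. g ≤ gcd(h, r), so g + z ≤ gcd(h, r) + a.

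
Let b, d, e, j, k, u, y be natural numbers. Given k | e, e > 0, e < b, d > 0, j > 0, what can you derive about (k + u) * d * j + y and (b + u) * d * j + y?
(k + u) * d * j + y < (b + u) * d * j + y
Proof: k | e and e > 0, so k ≤ e. Since e < b, k < b. Then k + u < b + u. d > 0, so (k + u) * d < (b + u) * d. Since j > 0, (k + u) * d * j < (b + u) * d * j. Then (k + u) * d * j + y < (b + u) * d * j + y.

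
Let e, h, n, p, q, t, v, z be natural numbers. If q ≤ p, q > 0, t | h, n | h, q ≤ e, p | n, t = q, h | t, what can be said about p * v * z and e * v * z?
p * v * z ≤ e * v * z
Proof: h | t and t | h, therefore h = t. Since t = q, h = q. p | n and n | h, so p | h. h = q, so p | q. Because q > 0, p ≤ q. Since q ≤ p, q = p. From q ≤ e, p ≤ e. Then p * v ≤ e * v. Then p * v * z ≤ e * v * z.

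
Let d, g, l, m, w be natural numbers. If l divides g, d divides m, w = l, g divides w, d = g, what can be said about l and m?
l divides m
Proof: w = l and g divides w, therefore g divides l. Since l divides g, g = l. d = g, so d = l. d divides m, so l divides m.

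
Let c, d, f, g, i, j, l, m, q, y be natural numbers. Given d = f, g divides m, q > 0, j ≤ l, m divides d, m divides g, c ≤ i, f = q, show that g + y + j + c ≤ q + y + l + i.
From m divides g and g divides m, m = g. d = f and f = q, so d = q. Since m divides d, m divides q. m = g, so g divides q. Since q > 0, g ≤ q. Then g + y ≤ q + y. Because j ≤ l and c ≤ i, j + c ≤ l + i. Since g + y ≤ q + y, g + y + j + c ≤ q + y + l + i.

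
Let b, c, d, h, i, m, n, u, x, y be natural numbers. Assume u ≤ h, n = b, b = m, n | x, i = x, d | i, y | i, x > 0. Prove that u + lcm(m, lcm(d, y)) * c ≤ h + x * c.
Because n = b and b = m, n = m. n | x, so m | x. d | i and y | i, so lcm(d, y) | i. i = x, so lcm(d, y) | x. Since m | x, lcm(m, lcm(d, y)) | x. x > 0, so lcm(m, lcm(d, y)) ≤ x. Then lcm(m, lcm(d, y)) * c ≤ x * c. u ≤ h, so u + lcm(m, lcm(d, y)) * c ≤ h + x * c.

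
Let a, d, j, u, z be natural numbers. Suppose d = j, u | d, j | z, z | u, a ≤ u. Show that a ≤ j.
From d = j and u | d, u | j. Because j | z and z | u, j | u. u | j, so u = j. a ≤ u, so a ≤ j.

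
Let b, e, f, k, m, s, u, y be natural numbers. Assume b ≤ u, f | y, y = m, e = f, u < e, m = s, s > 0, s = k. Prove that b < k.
Since e = f and u < e, u < f. y = m and m = s, therefore y = s. Since f | y, f | s. s > 0, so f ≤ s. Since u < f, u < s. Since b ≤ u, b < s. From s = k, b < k.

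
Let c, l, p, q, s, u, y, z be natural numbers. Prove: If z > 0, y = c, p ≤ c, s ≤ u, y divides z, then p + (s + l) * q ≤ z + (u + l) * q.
Because y = c and y divides z, c divides z. From z > 0, c ≤ z. p ≤ c, so p ≤ z. Because s ≤ u, s + l ≤ u + l. By multiplying by a non-negative, (s + l) * q ≤ (u + l) * q. Since p ≤ z, p + (s + l) * q ≤ z + (u + l) * q.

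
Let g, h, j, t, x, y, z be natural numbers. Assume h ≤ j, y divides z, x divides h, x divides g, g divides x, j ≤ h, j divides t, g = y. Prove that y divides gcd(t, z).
From x divides g and g divides x, x = g. Since g = y, x = y. j ≤ h and h ≤ j, thus j = h. Because j divides t, h divides t. Since x divides h, x divides t. Since x = y, y divides t. y divides z, so y divides gcd(t, z).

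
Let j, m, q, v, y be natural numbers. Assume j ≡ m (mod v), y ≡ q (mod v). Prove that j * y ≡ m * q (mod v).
From j ≡ m (mod v) and y ≡ q (mod v), by multiplying congruences, j * y ≡ m * q (mod v).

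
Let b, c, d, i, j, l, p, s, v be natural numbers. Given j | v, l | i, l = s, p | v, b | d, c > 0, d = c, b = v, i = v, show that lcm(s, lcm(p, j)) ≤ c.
Since i = v and l | i, l | v. l = s, so s | v. p | v and j | v, therefore lcm(p, j) | v. s | v, so lcm(s, lcm(p, j)) | v. Because d = c and b | d, b | c. b = v, so v | c. Since lcm(s, lcm(p, j)) | v, lcm(s, lcm(p, j)) | c. c > 0, so lcm(s, lcm(p, j)) ≤ c.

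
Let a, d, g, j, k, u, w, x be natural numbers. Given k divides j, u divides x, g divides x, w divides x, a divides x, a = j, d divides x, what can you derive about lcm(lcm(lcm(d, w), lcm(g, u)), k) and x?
lcm(lcm(lcm(d, w), lcm(g, u)), k) divides x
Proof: From d divides x and w divides x, lcm(d, w) divides x. From g divides x and u divides x, lcm(g, u) divides x. Since lcm(d, w) divides x, lcm(lcm(d, w), lcm(g, u)) divides x. From a = j and a divides x, j divides x. Because k divides j, k divides x. lcm(lcm(d, w), lcm(g, u)) divides x, so lcm(lcm(lcm(d, w), lcm(g, u)), k) divides x.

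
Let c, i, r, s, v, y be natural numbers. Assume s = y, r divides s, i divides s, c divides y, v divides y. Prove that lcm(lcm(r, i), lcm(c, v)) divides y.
Since r divides s and i divides s, lcm(r, i) divides s. Since s = y, lcm(r, i) divides y. c divides y and v divides y, hence lcm(c, v) divides y. lcm(r, i) divides y, so lcm(lcm(r, i), lcm(c, v)) divides y.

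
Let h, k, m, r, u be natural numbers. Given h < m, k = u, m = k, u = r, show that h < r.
k = u and u = r, hence k = r. m = k and h < m, so h < k. Since k = r, h < r.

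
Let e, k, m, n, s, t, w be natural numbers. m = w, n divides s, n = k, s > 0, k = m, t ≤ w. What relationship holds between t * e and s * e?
t * e ≤ s * e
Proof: Since n = k and k = m, n = m. m = w, so n = w. Since n divides s, w divides s. Since s > 0, w ≤ s. t ≤ w, so t ≤ s. By multiplying by a non-negative, t * e ≤ s * e.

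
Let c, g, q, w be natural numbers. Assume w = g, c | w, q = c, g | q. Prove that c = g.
Since w = g and c | w, c | g. q = c and g | q, therefore g | c. Since c | g, c = g.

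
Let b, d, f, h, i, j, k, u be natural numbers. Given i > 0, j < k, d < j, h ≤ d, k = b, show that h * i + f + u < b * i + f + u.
d < j and j < k, thus d < k. Since h ≤ d, h < k. k = b, so h < b. From i > 0, h * i < b * i. Then h * i + f < b * i + f. Then h * i + f + u < b * i + f + u.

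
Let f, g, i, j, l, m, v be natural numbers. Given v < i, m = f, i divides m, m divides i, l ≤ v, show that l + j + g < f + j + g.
i divides m and m divides i, so i = m. From m = f, i = f. v < i, so v < f. l ≤ v, so l < f. Then l + j < f + j. Then l + j + g < f + j + g.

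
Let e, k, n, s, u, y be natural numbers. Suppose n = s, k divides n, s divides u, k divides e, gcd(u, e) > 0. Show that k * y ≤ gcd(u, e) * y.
Since n = s and k divides n, k divides s. Since s divides u, k divides u. From k divides e, k divides gcd(u, e). gcd(u, e) > 0, so k ≤ gcd(u, e). By multiplying by a non-negative, k * y ≤ gcd(u, e) * y.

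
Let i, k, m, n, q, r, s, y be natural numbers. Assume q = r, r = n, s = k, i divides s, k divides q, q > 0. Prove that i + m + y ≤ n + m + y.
q = r and r = n, hence q = n. s = k and i divides s, so i divides k. Since k divides q, i divides q. q > 0, so i ≤ q. q = n, so i ≤ n. Then i + m ≤ n + m. Then i + m + y ≤ n + m + y.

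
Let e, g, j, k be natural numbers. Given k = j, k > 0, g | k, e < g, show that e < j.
From g | k and k > 0, g ≤ k. Since k = j, g ≤ j. Since e < g, e < j.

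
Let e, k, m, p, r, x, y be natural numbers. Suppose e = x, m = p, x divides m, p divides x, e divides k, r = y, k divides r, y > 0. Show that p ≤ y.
Since m = p and x divides m, x divides p. Since p divides x, x = p. Since e = x, e = p. From r = y and k divides r, k divides y. Since e divides k, e divides y. Since e = p, p divides y. y > 0, so p ≤ y.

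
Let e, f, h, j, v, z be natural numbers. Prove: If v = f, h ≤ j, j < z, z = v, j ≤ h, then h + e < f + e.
z = v and v = f, thus z = f. j ≤ h and h ≤ j, therefore j = h. Since j < z, h < z. z = f, so h < f. Then h + e < f + e.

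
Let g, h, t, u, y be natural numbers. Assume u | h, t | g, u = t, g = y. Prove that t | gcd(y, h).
Because g = y and t | g, t | y. u = t and u | h, therefore t | h. Since t | y, t | gcd(y, h).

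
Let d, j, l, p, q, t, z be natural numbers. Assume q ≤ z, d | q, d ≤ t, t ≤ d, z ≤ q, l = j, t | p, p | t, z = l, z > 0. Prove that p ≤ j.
From d ≤ t and t ≤ d, d = t. t | p and p | t, hence t = p. d = t, so d = p. z = l and l = j, so z = j. q ≤ z and z ≤ q, thus q = z. d | q, so d | z. z > 0, so d ≤ z. Since z = j, d ≤ j. d = p, so p ≤ j.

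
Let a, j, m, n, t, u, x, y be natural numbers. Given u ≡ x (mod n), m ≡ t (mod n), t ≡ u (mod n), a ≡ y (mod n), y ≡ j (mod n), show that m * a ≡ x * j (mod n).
Because m ≡ t (mod n) and t ≡ u (mod n), m ≡ u (mod n). Since u ≡ x (mod n), m ≡ x (mod n). Because a ≡ y (mod n) and y ≡ j (mod n), a ≡ j (mod n). Because m ≡ x (mod n), m * a ≡ x * j (mod n).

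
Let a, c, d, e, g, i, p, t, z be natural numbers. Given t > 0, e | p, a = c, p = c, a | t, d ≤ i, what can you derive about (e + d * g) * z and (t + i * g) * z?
(e + d * g) * z ≤ (t + i * g) * z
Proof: p = c and e | p, thus e | c. a = c and a | t, hence c | t. Since e | c, e | t. Because t > 0, e ≤ t. d ≤ i, so d * g ≤ i * g. e ≤ t, so e + d * g ≤ t + i * g. Then (e + d * g) * z ≤ (t + i * g) * z.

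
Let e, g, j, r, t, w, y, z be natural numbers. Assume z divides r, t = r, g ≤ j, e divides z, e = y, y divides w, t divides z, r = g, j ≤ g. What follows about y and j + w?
y divides j + w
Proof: g ≤ j and j ≤ g, thus g = j. t = r and t divides z, so r divides z. Since z divides r, z = r. Since r = g, z = g. From e = y and e divides z, y divides z. Since z = g, y divides g. Since g = j, y divides j. Since y divides w, y divides j + w.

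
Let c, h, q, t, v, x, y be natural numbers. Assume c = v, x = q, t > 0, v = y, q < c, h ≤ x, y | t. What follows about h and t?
h < t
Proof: x = q and h ≤ x, so h ≤ q. Because c = v and v = y, c = y. Since q < c, q < y. y | t and t > 0, thus y ≤ t. Since q < y, q < t. h ≤ q, so h < t.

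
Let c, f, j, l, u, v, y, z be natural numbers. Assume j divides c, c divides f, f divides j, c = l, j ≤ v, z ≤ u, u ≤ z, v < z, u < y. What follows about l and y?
l < y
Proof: c divides f and f divides j, hence c divides j. From j divides c, j = c. Since c = l, j = l. z ≤ u and u ≤ z, so z = u. v < z, so v < u. j ≤ v, so j < u. Since u < y, j < y. Since j = l, l < y.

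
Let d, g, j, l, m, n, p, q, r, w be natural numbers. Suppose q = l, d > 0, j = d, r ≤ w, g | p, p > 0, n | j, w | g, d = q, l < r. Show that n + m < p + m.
d = q and q = l, therefore d = l. j = d and n | j, so n | d. From d > 0, n ≤ d. Since d = l, n ≤ l. l < r and r ≤ w, so l < w. From w | g and g | p, w | p. p > 0, so w ≤ p. l < w, so l < p. n ≤ l, so n < p. Then n + m < p + m.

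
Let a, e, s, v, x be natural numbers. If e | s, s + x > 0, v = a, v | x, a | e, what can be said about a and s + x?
a ≤ s + x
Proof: Since a | e and e | s, a | s. v = a and v | x, therefore a | x. Since a | s, a | s + x. Since s + x > 0, a ≤ s + x.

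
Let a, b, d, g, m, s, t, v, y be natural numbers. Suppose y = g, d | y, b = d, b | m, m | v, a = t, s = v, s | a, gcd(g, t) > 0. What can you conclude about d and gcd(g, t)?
d ≤ gcd(g, t)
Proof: Because y = g and d | y, d | g. b | m and m | v, so b | v. s = v and s | a, thus v | a. Since a = t, v | t. b | v, so b | t. b = d, so d | t. d | g, so d | gcd(g, t). Since gcd(g, t) > 0, d ≤ gcd(g, t).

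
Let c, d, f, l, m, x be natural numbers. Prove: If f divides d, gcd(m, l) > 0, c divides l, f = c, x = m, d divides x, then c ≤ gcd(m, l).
f divides d and d divides x, hence f divides x. f = c, so c divides x. Since x = m, c divides m. c divides l, so c divides gcd(m, l). From gcd(m, l) > 0, c ≤ gcd(m, l).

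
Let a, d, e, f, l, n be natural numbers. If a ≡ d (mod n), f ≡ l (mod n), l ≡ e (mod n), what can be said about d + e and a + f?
d + e ≡ a + f (mod n)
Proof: f ≡ l (mod n) and l ≡ e (mod n), so f ≡ e (mod n). Since a ≡ d (mod n), by adding congruences, a + f ≡ d + e (mod n). Then d + e ≡ a + f (mod n).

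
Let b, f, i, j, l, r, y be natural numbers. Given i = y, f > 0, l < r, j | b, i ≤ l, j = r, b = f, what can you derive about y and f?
y < f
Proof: From i = y and i ≤ l, y ≤ l. Since l < r, y < r. j = r and j | b, so r | b. Since b = f, r | f. f > 0, so r ≤ f. Since y < r, y < f.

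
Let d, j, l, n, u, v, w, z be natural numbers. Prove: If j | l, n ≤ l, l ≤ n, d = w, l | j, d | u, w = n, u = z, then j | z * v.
n ≤ l and l ≤ n, so n = l. Because w = n, w = l. Since l | j and j | l, l = j. Since w = l, w = j. Since d = w and d | u, w | u. u = z, so w | z. w = j, so j | z. Then j | z * v.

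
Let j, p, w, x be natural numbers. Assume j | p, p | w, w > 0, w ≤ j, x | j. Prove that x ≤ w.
j | p and p | w, so j | w. From w > 0, j ≤ w. Since w ≤ j, j = w. Since x | j, x | w. Because w > 0, x ≤ w.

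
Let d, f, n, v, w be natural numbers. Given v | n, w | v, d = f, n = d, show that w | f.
Since n = d and d = f, n = f. Since w | v and v | n, w | n. Since n = f, w | f.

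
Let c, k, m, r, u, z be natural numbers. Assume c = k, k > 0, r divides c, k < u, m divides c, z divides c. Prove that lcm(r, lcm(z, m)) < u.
From z divides c and m divides c, lcm(z, m) divides c. Since r divides c, lcm(r, lcm(z, m)) divides c. Because c = k, lcm(r, lcm(z, m)) divides k. k > 0, so lcm(r, lcm(z, m)) ≤ k. Since k < u, lcm(r, lcm(z, m)) < u.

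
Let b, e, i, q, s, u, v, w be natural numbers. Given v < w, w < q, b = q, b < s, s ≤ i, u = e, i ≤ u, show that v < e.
Since v < w and w < q, v < q. Because b = q and b < s, q < s. Since v < q, v < s. From u = e and i ≤ u, i ≤ e. From s ≤ i, s ≤ e. Since v < s, v < e.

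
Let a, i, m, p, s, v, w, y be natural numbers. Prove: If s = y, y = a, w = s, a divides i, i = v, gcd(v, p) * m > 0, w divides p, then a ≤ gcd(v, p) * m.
i = v and a divides i, thus a divides v. s = y and y = a, so s = a. Since w = s and w divides p, s divides p. s = a, so a divides p. Since a divides v, a divides gcd(v, p). Then a divides gcd(v, p) * m. Since gcd(v, p) * m > 0, a ≤ gcd(v, p) * m.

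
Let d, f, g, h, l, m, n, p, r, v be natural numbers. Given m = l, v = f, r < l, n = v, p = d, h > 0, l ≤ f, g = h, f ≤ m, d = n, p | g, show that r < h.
d = n and n = v, hence d = v. m = l and f ≤ m, so f ≤ l. l ≤ f, so f = l. Since v = f, v = l. d = v, so d = l. p = d and p | g, hence d | g. g = h, so d | h. Since d = l, l | h. h > 0, so l ≤ h. r < l, so r < h.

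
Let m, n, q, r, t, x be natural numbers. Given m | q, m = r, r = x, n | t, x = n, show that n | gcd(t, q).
m = r and r = x, therefore m = x. Since x = n, m = n. Since m | q, n | q. From n | t, n | gcd(t, q).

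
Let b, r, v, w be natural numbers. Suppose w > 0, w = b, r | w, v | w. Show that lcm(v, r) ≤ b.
Since v | w and r | w, lcm(v, r) | w. Since w > 0, lcm(v, r) ≤ w. w = b, so lcm(v, r) ≤ b.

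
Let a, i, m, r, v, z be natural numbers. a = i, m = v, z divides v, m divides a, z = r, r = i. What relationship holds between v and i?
v = i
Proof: a = i and m divides a, therefore m divides i. m = v, so v divides i. From z = r and r = i, z = i. Since z divides v, i divides v. Since v divides i, v = i.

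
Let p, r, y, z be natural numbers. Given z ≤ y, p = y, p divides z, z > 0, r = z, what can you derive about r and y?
r = y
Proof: p = y and p divides z, hence y divides z. Since z > 0, y ≤ z. z ≤ y, so z = y. r = z, so r = y.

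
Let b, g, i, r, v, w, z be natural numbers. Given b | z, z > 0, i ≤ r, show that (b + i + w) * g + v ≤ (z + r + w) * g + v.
Since b | z and z > 0, b ≤ z. Since i ≤ r, b + i ≤ z + r. Then b + i + w ≤ z + r + w. Then (b + i + w) * g ≤ (z + r + w) * g. Then (b + i + w) * g + v ≤ (z + r + w) * g + v.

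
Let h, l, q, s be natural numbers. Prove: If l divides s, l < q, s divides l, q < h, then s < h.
l divides s and s divides l, so l = s. Because l < q and q < h, l < h. Since l = s, s < h.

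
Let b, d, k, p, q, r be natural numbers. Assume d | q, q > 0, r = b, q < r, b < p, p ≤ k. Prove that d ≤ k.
Since d | q and q > 0, d ≤ q. r = b and q < r, so q < b. b < p, so q < p. p ≤ k, so q < k. Since d ≤ q, d < k. Then d ≤ k.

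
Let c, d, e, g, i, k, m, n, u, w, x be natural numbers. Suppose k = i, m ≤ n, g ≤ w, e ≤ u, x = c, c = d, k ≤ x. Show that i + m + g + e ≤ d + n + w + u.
From x = c and c = d, x = d. k = i and k ≤ x, thus i ≤ x. Since x = d, i ≤ d. Because g ≤ w and e ≤ u, g + e ≤ w + u. m ≤ n, so m + g + e ≤ n + w + u. Since i ≤ d, i + m + g + e ≤ d + n + w + u.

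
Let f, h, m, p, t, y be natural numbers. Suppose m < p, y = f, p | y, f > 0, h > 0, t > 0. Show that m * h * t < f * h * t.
From y = f and p | y, p | f. Since f > 0, p ≤ f. Since m < p, m < f. h > 0, so m * h < f * h. From t > 0, m * h * t < f * h * t.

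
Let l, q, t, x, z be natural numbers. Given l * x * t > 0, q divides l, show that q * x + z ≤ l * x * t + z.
q divides l, thus q * x divides l * x. Then q * x divides l * x * t. l * x * t > 0, so q * x ≤ l * x * t. Then q * x + z ≤ l * x * t + z.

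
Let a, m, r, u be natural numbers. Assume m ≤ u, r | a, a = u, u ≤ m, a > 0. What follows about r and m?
r ≤ m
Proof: u ≤ m and m ≤ u, hence u = m. Since a = u, a = m. r | a and a > 0, hence r ≤ a. Since a = m, r ≤ m.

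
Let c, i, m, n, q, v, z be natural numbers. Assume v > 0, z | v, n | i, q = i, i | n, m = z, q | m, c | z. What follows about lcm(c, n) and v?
lcm(c, n) ≤ v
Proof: i | n and n | i, therefore i = n. q = i, so q = n. m = z and q | m, thus q | z. Since q = n, n | z. Because c | z, lcm(c, n) | z. Since z | v, lcm(c, n) | v. v > 0, so lcm(c, n) ≤ v.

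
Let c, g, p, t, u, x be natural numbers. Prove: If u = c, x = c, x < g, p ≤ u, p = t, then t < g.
p = t and p ≤ u, therefore t ≤ u. u = c, so t ≤ c. x = c and x < g, hence c < g. t ≤ c, so t < g.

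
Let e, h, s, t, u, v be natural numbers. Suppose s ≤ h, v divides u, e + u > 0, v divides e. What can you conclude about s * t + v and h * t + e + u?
s * t + v ≤ h * t + e + u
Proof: s ≤ h. By multiplying by a non-negative, s * t ≤ h * t. v divides e and v divides u, therefore v divides e + u. Because e + u > 0, v ≤ e + u. s * t ≤ h * t, so s * t + v ≤ h * t + e + u.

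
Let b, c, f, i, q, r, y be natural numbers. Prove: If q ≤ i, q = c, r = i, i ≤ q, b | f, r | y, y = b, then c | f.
Because i ≤ q and q ≤ i, i = q. Because q = c, i = c. y = b and r | y, thus r | b. Because r = i, i | b. i = c, so c | b. Since b | f, c | f.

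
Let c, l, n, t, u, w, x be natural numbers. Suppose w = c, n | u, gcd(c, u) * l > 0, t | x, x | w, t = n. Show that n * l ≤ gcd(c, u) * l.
t = n and t | x, so n | x. Since x | w, n | w. w = c, so n | c. n | u, so n | gcd(c, u). Then n * l | gcd(c, u) * l. gcd(c, u) * l > 0, so n * l ≤ gcd(c, u) * l.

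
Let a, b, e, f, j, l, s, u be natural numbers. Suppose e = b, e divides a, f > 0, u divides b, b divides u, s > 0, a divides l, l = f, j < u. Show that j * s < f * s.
b divides u and u divides b, thus b = u. e = b and e divides a, hence b divides a. l = f and a divides l, thus a divides f. Since b divides a, b divides f. b = u, so u divides f. Since f > 0, u ≤ f. j < u, so j < f. Combining with s > 0, by multiplying by a positive, j * s < f * s.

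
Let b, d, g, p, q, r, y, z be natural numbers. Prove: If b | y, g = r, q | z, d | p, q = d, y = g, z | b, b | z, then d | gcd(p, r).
y = g and g = r, therefore y = r. Since q = d and q | z, d | z. b | z and z | b, so b = z. b | y, so z | y. Since d | z, d | y. Because y = r, d | r. Because d | p, d | gcd(p, r).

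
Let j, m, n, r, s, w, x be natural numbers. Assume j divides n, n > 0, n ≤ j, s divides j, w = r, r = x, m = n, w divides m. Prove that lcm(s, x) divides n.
j divides n and n > 0, thus j ≤ n. n ≤ j, so j = n. Since s divides j, s divides n. w = r and r = x, so w = x. Since m = n and w divides m, w divides n. Since w = x, x divides n. Since s divides n, lcm(s, x) divides n.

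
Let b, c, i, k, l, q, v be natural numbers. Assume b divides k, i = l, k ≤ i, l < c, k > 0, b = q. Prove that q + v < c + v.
b divides k and k > 0, hence b ≤ k. b = q, so q ≤ k. i = l and k ≤ i, hence k ≤ l. q ≤ k, so q ≤ l. l < c, so q < c. Then q + v < c + v.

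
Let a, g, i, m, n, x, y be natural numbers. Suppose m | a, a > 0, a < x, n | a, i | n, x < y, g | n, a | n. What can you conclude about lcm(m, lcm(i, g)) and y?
lcm(m, lcm(i, g)) < y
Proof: n | a and a | n, therefore n = a. i | n and g | n, therefore lcm(i, g) | n. Because n = a, lcm(i, g) | a. Since m | a, lcm(m, lcm(i, g)) | a. a > 0, so lcm(m, lcm(i, g)) ≤ a. a < x and x < y, thus a < y. lcm(m, lcm(i, g)) ≤ a, so lcm(m, lcm(i, g)) < y.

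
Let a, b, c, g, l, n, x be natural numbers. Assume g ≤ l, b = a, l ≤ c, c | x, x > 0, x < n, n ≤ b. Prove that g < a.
c | x and x > 0, thus c ≤ x. Since l ≤ c, l ≤ x. From x < n and n ≤ b, x < b. Because l ≤ x, l < b. From b = a, l < a. g ≤ l, so g < a.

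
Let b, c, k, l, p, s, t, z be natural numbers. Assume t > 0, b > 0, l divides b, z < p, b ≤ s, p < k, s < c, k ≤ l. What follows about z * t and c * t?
z * t < c * t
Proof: p < k and k ≤ l, so p < l. Since z < p, z < l. Because l divides b and b > 0, l ≤ b. z < l, so z < b. b ≤ s and s < c, so b < c. Since z < b, z < c. From t > 0, by multiplying by a positive, z * t < c * t.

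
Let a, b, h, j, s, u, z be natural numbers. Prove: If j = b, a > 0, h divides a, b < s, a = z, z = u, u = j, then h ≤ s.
a = z and z = u, thus a = u. Since u = j, a = j. j = b, so a = b. h divides a and a > 0, so h ≤ a. a = b, so h ≤ b. Since b < s, h < s. Then h ≤ s.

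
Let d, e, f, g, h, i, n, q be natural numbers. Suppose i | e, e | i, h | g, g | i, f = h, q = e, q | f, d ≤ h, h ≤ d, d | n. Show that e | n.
i | e and e | i, thus i = e. From h | g and g | i, h | i. From i = e, h | e. q = e and q | f, so e | f. Since f = h, e | h. Since h | e, h = e. From d ≤ h and h ≤ d, d = h. d | n, so h | n. From h = e, e | n.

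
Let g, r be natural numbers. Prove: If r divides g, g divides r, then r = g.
r divides g and g divides r. By mutual divisibility, r = g.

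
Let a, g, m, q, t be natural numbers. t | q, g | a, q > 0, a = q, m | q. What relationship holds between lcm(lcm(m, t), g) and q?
lcm(lcm(m, t), g) ≤ q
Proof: Since m | q and t | q, lcm(m, t) | q. Because a = q and g | a, g | q. lcm(m, t) | q, so lcm(lcm(m, t), g) | q. q > 0, so lcm(lcm(m, t), g) ≤ q.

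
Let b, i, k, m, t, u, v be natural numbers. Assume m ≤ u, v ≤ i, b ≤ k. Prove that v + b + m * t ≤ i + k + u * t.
v ≤ i and b ≤ k, hence v + b ≤ i + k. Because m ≤ u, by multiplying by a non-negative, m * t ≤ u * t. Because v + b ≤ i + k, v + b + m * t ≤ i + k + u * t.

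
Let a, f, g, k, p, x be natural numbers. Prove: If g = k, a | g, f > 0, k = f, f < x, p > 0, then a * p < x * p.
Since g = k and k = f, g = f. a | g, so a | f. f > 0, so a ≤ f. Since f < x, a < x. Since p > 0, a * p < x * p.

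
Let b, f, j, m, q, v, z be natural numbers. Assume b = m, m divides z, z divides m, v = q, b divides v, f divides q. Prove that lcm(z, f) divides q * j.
m divides z and z divides m, thus m = z. Since b = m, b = z. v = q and b divides v, thus b divides q. b = z, so z divides q. f divides q, so lcm(z, f) divides q. Then lcm(z, f) divides q * j.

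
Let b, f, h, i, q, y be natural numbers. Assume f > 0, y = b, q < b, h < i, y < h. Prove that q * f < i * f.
y = b and y < h, thus b < h. Since h < i, b < i. From q < b, q < i. Combining with f > 0, by multiplying by a positive, q * f < i * f.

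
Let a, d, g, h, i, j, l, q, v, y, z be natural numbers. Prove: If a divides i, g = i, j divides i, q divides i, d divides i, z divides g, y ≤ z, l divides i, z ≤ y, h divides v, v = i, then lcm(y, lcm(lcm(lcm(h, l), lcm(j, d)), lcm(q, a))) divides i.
Since z ≤ y and y ≤ z, z = y. g = i and z divides g, thus z divides i. Since z = y, y divides i. Since v = i and h divides v, h divides i. Since l divides i, lcm(h, l) divides i. j divides i and d divides i, hence lcm(j, d) divides i. Since lcm(h, l) divides i, lcm(lcm(h, l), lcm(j, d)) divides i. q divides i and a divides i, so lcm(q, a) divides i. lcm(lcm(h, l), lcm(j, d)) divides i, so lcm(lcm(lcm(h, l), lcm(j, d)), lcm(q, a)) divides i. Since y divides i, lcm(y, lcm(lcm(lcm(h, l), lcm(j, d)), lcm(q, a))) divides i.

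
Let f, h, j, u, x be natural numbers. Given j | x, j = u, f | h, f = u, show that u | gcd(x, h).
j = u and j | x, so u | x. f = u and f | h, thus u | h. u | x, so u | gcd(x, h).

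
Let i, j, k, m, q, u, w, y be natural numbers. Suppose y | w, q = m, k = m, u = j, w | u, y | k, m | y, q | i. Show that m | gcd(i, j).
q = m and q | i, so m | i. k = m and y | k, therefore y | m. Since m | y, y = m. u = j and w | u, hence w | j. From y | w, y | j. y = m, so m | j. m | i, so m | gcd(i, j).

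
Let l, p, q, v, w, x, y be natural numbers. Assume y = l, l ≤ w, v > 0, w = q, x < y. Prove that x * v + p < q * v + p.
y = l and x < y, therefore x < l. Because w = q and l ≤ w, l ≤ q. Since x < l, x < q. Combined with v > 0, by multiplying by a positive, x * v < q * v. Then x * v + p < q * v + p.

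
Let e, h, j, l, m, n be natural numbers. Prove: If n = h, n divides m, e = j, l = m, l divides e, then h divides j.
l = m and l divides e, thus m divides e. Since e = j, m divides j. Because n divides m, n divides j. From n = h, h divides j.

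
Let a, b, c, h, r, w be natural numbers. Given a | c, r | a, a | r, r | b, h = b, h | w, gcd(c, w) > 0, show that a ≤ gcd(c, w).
r | a and a | r, hence r = a. r | b, so a | b. h = b and h | w, so b | w. Since a | b, a | w. Since a | c, a | gcd(c, w). gcd(c, w) > 0, so a ≤ gcd(c, w).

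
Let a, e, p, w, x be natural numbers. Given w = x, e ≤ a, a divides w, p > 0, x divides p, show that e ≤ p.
Since w = x and a divides w, a divides x. Since x divides p, a divides p. From p > 0, a ≤ p. e ≤ a, so e ≤ p.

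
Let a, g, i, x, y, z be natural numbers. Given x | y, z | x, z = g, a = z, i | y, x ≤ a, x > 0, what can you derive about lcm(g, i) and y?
lcm(g, i) | y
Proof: a = z and x ≤ a, therefore x ≤ z. z | x and x > 0, therefore z ≤ x. Since x ≤ z, x = z. Since x | y, z | y. z = g, so g | y. Since i | y, lcm(g, i) | y.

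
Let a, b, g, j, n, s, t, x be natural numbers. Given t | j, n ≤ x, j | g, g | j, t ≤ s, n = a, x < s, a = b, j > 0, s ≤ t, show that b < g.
n = a and a = b, hence n = b. j | g and g | j, thus j = g. t ≤ s and s ≤ t, therefore t = s. t | j, so s | j. Since j > 0, s ≤ j. Since x < s, x < j. From n ≤ x, n < j. j = g, so n < g. n = b, so b < g.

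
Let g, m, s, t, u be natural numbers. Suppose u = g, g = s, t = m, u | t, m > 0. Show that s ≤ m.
u = g and g = s, so u = s. Since t = m and u | t, u | m. Because u = s, s | m. m > 0, so s ≤ m.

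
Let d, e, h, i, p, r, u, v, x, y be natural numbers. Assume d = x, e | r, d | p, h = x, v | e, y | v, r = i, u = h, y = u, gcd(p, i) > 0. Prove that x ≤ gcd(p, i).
d = x and d | p, hence x | p. y = u and u = h, thus y = h. y | v, so h | v. v | e and e | r, hence v | r. Since r = i, v | i. Since h | v, h | i. h = x, so x | i. Since x | p, x | gcd(p, i). gcd(p, i) > 0, so x ≤ gcd(p, i).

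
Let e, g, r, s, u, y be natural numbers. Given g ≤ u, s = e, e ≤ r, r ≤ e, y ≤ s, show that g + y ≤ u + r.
Since e ≤ r and r ≤ e, e = r. s = e, so s = r. Since y ≤ s, y ≤ r. g ≤ u, so g + y ≤ u + r.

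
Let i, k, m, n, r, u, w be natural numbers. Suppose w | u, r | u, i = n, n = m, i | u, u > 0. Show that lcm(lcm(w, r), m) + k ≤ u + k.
w | u and r | u, thus lcm(w, r) | u. i = n and n = m, therefore i = m. i | u, so m | u. lcm(w, r) | u, so lcm(lcm(w, r), m) | u. u > 0, so lcm(lcm(w, r), m) ≤ u. Then lcm(lcm(w, r), m) + k ≤ u + k.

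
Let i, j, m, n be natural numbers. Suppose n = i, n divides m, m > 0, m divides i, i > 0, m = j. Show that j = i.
Since n divides m and m > 0, n ≤ m. Since n = i, i ≤ m. m divides i and i > 0, so m ≤ i. From i ≤ m, i = m. From m = j, i = j. Then j = i.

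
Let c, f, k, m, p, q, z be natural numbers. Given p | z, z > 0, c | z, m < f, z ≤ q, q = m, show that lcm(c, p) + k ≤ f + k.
c | z and p | z, so lcm(c, p) | z. Since z > 0, lcm(c, p) ≤ z. Because q = m and z ≤ q, z ≤ m. lcm(c, p) ≤ z, so lcm(c, p) ≤ m. m < f, so lcm(c, p) < f. Then lcm(c, p) + k < f + k. Then lcm(c, p) + k ≤ f + k.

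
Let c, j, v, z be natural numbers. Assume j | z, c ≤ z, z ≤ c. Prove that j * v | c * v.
z ≤ c and c ≤ z, thus z = c. j | z, so j | c. Then j * v | c * v.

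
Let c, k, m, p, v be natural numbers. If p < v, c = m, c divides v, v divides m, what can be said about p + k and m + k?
p + k < m + k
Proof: c = m and c divides v, therefore m divides v. v divides m, so v = m. p < v, so p < m. Then p + k < m + k.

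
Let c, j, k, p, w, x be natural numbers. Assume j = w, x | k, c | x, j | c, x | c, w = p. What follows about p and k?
p | k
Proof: c | x and x | c, so c = x. From j = w and j | c, w | c. Since c = x, w | x. Because x | k, w | k. From w = p, p | k.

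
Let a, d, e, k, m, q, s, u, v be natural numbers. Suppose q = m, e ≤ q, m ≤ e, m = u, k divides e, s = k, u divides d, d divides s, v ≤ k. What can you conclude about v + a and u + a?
v + a ≤ u + a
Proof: From q = m and e ≤ q, e ≤ m. Because m ≤ e, e = m. Since m = u, e = u. Since k divides e, k divides u. From u divides d and d divides s, u divides s. From s = k, u divides k. k divides u, so k = u. Since v ≤ k, v ≤ u. Then v + a ≤ u + a.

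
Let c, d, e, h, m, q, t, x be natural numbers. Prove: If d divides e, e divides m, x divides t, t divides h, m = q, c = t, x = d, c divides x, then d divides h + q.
Since c = t and c divides x, t divides x. Since x divides t, t = x. Since x = d, t = d. t divides h, so d divides h. m = q and e divides m, therefore e divides q. From d divides e, d divides q. d divides h, so d divides h + q.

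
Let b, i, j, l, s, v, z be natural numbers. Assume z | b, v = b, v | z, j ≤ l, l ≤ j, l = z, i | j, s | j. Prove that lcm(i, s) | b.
Because v = b and v | z, b | z. z | b, so z = b. Because j ≤ l and l ≤ j, j = l. Since l = z, j = z. Because i | j and s | j, lcm(i, s) | j. Since j = z, lcm(i, s) | z. z = b, so lcm(i, s) | b.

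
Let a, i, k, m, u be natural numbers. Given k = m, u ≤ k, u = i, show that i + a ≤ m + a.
Because k = m and u ≤ k, u ≤ m. u = i, so i ≤ m. Then i + a ≤ m + a.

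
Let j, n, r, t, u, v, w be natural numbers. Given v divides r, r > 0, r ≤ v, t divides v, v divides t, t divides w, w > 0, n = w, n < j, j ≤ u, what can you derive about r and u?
r < u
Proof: Because v divides r and r > 0, v ≤ r. From r ≤ v, v = r. Since t divides v and v divides t, t = v. t divides w, so v divides w. Because w > 0, v ≤ w. Because v = r, r ≤ w. n < j and j ≤ u, hence n < u. Since n = w, w < u. r ≤ w, so r < u.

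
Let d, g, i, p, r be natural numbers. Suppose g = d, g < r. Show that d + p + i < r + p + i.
Because g = d and g < r, d < r. Then d + p < r + p. Then d + p + i < r + p + i.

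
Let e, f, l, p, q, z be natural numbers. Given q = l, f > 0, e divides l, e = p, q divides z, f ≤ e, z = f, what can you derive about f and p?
f = p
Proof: From z = f and q divides z, q divides f. q = l, so l divides f. e divides l, so e divides f. From f > 0, e ≤ f. Since f ≤ e, f = e. Since e = p, f = p.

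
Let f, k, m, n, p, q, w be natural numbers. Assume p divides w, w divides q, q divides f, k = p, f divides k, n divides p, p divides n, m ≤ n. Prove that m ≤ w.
w divides q and q divides f, therefore w divides f. k = p and f divides k, thus f divides p. Because w divides f, w divides p. Because p divides w, p = w. n divides p and p divides n, therefore n = p. m ≤ n, so m ≤ p. Since p = w, m ≤ w.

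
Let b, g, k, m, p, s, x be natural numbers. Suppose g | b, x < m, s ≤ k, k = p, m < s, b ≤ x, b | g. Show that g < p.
b | g and g | b, thus b = g. Since b ≤ x, g ≤ x. From x < m and m < s, x < s. From s ≤ k, x < k. k = p, so x < p. Since g ≤ x, g < p.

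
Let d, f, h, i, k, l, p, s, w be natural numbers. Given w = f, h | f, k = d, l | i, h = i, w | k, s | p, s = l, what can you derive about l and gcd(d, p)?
l | gcd(d, p)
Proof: From h = i and h | f, i | f. l | i, so l | f. w = f and w | k, therefore f | k. k = d, so f | d. Because l | f, l | d. s = l and s | p, so l | p. l | d, so l | gcd(d, p).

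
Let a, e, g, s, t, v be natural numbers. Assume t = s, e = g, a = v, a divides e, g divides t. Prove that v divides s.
a = v and a divides e, so v divides e. e = g, so v divides g. From t = s and g divides t, g divides s. Since v divides g, v divides s.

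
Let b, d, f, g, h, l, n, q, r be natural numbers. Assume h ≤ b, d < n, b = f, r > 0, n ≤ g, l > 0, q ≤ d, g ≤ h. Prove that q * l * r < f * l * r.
d < n and n ≤ g, so d < g. From q ≤ d, q < g. g ≤ h and h ≤ b, so g ≤ b. q < g, so q < b. Since b = f, q < f. Since l > 0, by multiplying by a positive, q * l < f * l. Combined with r > 0, by multiplying by a positive, q * l * r < f * l * r.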